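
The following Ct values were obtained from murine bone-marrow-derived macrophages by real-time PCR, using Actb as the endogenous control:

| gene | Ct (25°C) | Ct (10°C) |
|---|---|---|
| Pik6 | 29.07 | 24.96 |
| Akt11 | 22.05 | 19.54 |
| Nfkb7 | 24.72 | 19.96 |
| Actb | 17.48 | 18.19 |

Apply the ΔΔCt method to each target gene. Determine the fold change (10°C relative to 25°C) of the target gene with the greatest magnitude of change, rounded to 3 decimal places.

44.324

Pik6: ΔΔCt = (24.96−18.19) − (29.07−17.48) = 6.77 − 11.59 = -4.82; fold change = 2^4.82 = 28.246
Akt11: ΔΔCt = (19.54−18.19) − (22.05−17.48) = 1.35 − 4.57 = -3.22; fold change = 2^3.22 = 9.318
Nfkb7: ΔΔCt = (19.96−18.19) − (24.72−17.48) = 1.77 − 7.24 = -5.47; fold change = 2^5.47 = 44.324
Nfkb7 has the largest |ΔΔCt| = 5.47.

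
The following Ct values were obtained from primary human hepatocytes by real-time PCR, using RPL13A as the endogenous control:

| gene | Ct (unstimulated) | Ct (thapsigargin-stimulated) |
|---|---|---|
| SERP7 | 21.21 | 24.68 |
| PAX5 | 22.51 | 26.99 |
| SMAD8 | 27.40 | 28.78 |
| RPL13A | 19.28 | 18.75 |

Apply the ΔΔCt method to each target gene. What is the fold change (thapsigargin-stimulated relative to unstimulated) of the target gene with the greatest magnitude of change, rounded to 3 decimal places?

SERP7: ΔΔCt = (24.68−18.75) − (21.21−19.28) = 5.93 − 1.93 = 4.00; fold change = 2^-4.00 = 0.062
PAX5: ΔΔCt = (26.99−18.75) − (22.51−19.28) = 8.24 − 3.23 = 5.01; fold change = 2^-5.01 = 0.031
SMAD8: ΔΔCt = (28.78−18.75) − (27.40−19.28) = 10.03 − 8.12 = 1.91; fold change = 2^-1.91 = 0.266
PAX5 has the largest |ΔΔCt| = 5.01.

0.031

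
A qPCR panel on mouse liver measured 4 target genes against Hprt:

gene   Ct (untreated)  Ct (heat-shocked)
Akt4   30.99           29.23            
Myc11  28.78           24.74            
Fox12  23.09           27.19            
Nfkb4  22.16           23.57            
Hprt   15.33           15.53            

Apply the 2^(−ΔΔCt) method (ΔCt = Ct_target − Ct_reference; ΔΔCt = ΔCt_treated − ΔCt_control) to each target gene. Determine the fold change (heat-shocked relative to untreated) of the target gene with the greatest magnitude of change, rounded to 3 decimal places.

Akt4: ΔΔCt = (29.23−15.53) − (30.99−15.33) = 13.70 − 15.66 = -1.96; fold change = 2^1.96 = 3.891
Myc11: ΔΔCt = (24.74−15.53) − (28.78−15.33) = 9.21 − 13.45 = -4.24; fold change = 2^4.24 = 18.896
Fox12: ΔΔCt = (27.19−15.53) − (23.09−15.33) = 11.66 − 7.76 = 3.90; fold change = 2^-3.90 = 0.067
Nfkb4: ΔΔCt = (23.57−15.53) − (22.16−15.33) = 8.04 − 6.83 = 1.21; fold change = 2^-1.21 = 0.432
Myc11 has the largest |ΔΔCt| = 4.24.

18.896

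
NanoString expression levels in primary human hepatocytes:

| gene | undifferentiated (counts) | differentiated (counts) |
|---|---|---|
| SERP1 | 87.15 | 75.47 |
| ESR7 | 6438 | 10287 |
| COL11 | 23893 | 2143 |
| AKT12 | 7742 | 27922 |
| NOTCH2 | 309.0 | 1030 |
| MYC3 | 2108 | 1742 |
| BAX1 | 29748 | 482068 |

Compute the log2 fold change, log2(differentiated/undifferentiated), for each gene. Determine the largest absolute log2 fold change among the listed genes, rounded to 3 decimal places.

log2(75.47/87.15) = -0.208  (SERP1)
log2(10287/6438) = 0.676  (ESR7)
log2(2143/23893) = -3.479  (COL11)
log2(27922/7742) = 1.851  (AKT12)
log2(1030/309.0) = 1.737  (NOTCH2)
log2(1742/2108) = -0.275  (MYC3)
log2(482068/29748) = 4.018  (BAX1)
The largest magnitude belongs to BAX1.

4.018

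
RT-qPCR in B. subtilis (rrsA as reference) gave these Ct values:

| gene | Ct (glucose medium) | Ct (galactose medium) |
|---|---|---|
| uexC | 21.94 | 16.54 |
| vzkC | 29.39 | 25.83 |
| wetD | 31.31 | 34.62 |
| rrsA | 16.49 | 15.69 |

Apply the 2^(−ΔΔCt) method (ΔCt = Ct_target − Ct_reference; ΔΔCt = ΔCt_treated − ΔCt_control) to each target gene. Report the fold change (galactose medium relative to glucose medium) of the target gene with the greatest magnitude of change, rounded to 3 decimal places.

uexC: ΔΔCt = (16.54−15.69) − (21.94−16.49) = 0.85 − 5.45 = -4.60; fold change = 2^4.60 = 24.251
vzkC: ΔΔCt = (25.83−15.69) − (29.39−16.49) = 10.14 − 12.90 = -2.76; fold change = 2^2.76 = 6.774
wetD: ΔΔCt = (34.62−15.69) − (31.31−16.49) = 18.93 − 14.82 = 4.11; fold change = 2^-4.11 = 0.058
uexC has the largest |ΔΔCt| = 4.60.

24.251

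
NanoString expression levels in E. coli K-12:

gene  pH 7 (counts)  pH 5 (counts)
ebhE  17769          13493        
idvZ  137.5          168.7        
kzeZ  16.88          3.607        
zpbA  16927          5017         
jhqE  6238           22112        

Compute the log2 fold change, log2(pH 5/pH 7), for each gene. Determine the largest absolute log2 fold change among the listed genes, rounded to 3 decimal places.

2.226

log2(13493/17769) = -0.397  (ebhE)
log2(168.7/137.5) = 0.295  (idvZ)
log2(3.607/16.88) = -2.226  (kzeZ)
log2(5017/16927) = -1.754  (zpbA)
log2(22112/6238) = 1.826  (jhqE)
The largest magnitude belongs to kzeZ.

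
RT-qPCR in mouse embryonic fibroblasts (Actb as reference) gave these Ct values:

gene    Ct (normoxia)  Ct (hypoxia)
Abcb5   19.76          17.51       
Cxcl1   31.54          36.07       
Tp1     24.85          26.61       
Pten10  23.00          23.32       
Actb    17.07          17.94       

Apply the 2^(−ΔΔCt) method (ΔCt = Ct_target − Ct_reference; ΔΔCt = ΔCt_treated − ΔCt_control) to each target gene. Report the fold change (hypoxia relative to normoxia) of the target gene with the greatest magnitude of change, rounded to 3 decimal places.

Abcb5: ΔΔCt = (17.51−17.94) − (19.76−17.07) = -0.43 − 2.69 = -3.12; fold change = 2^3.12 = 8.694
Cxcl1: ΔΔCt = (36.07−17.94) − (31.54−17.07) = 18.13 − 14.47 = 3.66; fold change = 2^-3.66 = 0.079
Tp1: ΔΔCt = (26.61−17.94) − (24.85−17.07) = 8.67 − 7.78 = 0.89; fold change = 2^-0.89 = 0.540
Pten10: ΔΔCt = (23.32−17.94) − (23.00−17.07) = 5.38 − 5.93 = -0.55; fold change = 2^0.55 = 1.464
Cxcl1 has the largest |ΔΔCt| = 3.66.

0.079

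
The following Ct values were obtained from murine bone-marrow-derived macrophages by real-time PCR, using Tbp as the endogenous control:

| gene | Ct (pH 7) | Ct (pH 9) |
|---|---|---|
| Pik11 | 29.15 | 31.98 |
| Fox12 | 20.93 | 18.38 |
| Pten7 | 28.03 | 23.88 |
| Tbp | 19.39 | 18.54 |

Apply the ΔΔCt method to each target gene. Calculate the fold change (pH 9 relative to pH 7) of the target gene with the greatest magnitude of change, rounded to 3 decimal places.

Pik11: ΔΔCt = (31.98−18.54) − (29.15−19.39) = 13.44 − 9.76 = 3.68; fold change = 2^-3.68 = 0.078
Fox12: ΔΔCt = (18.38−18.54) − (20.93−19.39) = -0.16 − 1.54 = -1.70; fold change = 2^1.70 = 3.249
Pten7: ΔΔCt = (23.88−18.54) − (28.03−19.39) = 5.34 − 8.64 = -3.30; fold change = 2^3.30 = 9.849
Pik11 has the largest |ΔΔCt| = 3.68.

0.078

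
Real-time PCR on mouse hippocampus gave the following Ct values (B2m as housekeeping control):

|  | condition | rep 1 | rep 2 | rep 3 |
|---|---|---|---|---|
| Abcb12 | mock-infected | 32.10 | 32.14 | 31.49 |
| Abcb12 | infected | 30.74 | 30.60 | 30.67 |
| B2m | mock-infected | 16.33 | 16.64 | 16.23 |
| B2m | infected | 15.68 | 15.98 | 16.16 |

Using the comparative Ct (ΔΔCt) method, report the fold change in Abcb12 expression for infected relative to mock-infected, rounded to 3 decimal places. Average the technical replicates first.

1.717

Mean Ct: Abcb12 mock-infected 31.910; Abcb12 infected 30.670; B2m mock-infected 16.400; B2m infected 15.940
ΔCt(mock-infected) = 31.910 − 16.400 = 15.510
ΔCt(infected) = 30.670 − 15.940 = 14.730
ΔΔCt = 14.730 − 15.510 = -0.780
Fold change = 2^(−(-0.780)) = 2^0.780 = 1.7171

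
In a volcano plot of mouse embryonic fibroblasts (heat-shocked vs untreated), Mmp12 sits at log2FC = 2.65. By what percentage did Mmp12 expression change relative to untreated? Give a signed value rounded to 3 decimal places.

Fold change = 2^(2.65) = 6.2767
Percent change = (FC − 1) × 100% = (6.2767 − 1) × 100 = 527.667%

527.667%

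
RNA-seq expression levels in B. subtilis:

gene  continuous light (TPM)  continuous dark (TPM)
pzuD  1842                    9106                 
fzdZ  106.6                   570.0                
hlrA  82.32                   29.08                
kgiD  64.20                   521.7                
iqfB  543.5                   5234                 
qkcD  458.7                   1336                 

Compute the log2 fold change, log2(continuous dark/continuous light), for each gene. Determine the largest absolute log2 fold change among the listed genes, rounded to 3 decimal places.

3.268

log2(9106/1842) = 2.306  (pzuD)
log2(570.0/106.6) = 2.419  (fzdZ)
log2(29.08/82.32) = -1.501  (hlrA)
log2(521.7/64.20) = 3.023  (kgiD)
log2(5234/543.5) = 3.268  (iqfB)
log2(1336/458.7) = 1.542  (qkcD)
The largest magnitude belongs to iqfB.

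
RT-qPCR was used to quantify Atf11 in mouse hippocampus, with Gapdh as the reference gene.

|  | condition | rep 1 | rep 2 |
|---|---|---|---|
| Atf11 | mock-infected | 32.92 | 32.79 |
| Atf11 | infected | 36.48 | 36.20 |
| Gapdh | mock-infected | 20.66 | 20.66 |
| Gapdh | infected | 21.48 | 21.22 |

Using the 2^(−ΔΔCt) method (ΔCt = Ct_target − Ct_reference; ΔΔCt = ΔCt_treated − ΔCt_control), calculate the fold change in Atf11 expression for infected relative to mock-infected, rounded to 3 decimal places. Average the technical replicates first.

Mean Ct: Atf11 mock-infected 32.855; Atf11 infected 36.340; Gapdh mock-infected 20.660; Gapdh infected 21.350
ΔCt(mock-infected) = 32.855 − 20.660 = 12.195
ΔCt(infected) = 36.340 − 21.350 = 14.990
ΔΔCt = 14.990 − 12.195 = 2.795
Fold change = 2^(−2.795) = 0.1441

0.144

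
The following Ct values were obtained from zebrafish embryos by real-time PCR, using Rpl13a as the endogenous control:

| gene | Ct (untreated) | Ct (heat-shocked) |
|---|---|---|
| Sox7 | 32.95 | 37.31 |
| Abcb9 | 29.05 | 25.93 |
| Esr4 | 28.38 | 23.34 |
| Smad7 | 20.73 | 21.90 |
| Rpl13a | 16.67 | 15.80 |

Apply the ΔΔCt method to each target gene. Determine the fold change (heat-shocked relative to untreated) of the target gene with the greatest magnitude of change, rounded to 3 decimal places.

Sox7: ΔΔCt = (37.31−15.80) − (32.95−16.67) = 21.51 − 16.28 = 5.23; fold change = 2^-5.23 = 0.027
Abcb9: ΔΔCt = (25.93−15.80) − (29.05−16.67) = 10.13 − 12.38 = -2.25; fold change = 2^2.25 = 4.757
Esr4: ΔΔCt = (23.34−15.80) − (28.38−16.67) = 7.54 − 11.71 = -4.17; fold change = 2^4.17 = 18.001
Smad7: ΔΔCt = (21.90−15.80) − (20.73−16.67) = 6.10 − 4.06 = 2.04; fold change = 2^-2.04 = 0.243
Sox7 has the largest |ΔΔCt| = 5.23.

0.027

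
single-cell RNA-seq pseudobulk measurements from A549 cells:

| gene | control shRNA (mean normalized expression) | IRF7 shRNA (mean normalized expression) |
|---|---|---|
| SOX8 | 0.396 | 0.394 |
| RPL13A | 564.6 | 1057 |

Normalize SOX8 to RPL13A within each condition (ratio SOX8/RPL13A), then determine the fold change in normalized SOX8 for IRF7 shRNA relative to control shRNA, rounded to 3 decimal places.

SOX8/RPL13A (control shRNA) = 0.396 / 564.6 = 0.00070138
SOX8/RPL13A (IRF7 shRNA) = 0.394 / 1057 = 0.00037275
Fold change = 0.00037275 / 0.00070138 = 0.5315

0.531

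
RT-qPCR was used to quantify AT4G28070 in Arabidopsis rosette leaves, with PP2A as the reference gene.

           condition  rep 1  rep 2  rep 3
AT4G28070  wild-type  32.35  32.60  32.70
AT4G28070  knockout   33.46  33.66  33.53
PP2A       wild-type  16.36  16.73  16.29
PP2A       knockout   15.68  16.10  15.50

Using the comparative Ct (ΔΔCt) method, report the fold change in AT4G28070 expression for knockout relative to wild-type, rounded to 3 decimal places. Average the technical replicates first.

0.308

Mean Ct: AT4G28070 wild-type 32.550; AT4G28070 knockout 33.550; PP2A wild-type 16.460; PP2A knockout 15.760
ΔCt(wild-type) = 32.550 − 16.460 = 16.090
ΔCt(knockout) = 33.550 − 15.760 = 17.790
ΔΔCt = 17.790 − 16.090 = 1.700
Fold change = 2^(−1.700) = 0.3078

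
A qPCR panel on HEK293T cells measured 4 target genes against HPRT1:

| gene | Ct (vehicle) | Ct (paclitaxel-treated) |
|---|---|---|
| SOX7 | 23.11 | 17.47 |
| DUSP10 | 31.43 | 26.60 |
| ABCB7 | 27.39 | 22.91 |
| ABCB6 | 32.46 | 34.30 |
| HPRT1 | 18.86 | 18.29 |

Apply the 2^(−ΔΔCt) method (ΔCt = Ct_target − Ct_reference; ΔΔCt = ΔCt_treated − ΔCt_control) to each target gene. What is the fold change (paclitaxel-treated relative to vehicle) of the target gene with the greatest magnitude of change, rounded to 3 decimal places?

33.591

SOX7: ΔΔCt = (17.47−18.29) − (23.11−18.86) = -0.82 − 4.25 = -5.07; fold change = 2^5.07 = 33.591
DUSP10: ΔΔCt = (26.60−18.29) − (31.43−18.86) = 8.31 − 12.57 = -4.26; fold change = 2^4.26 = 19.160
ABCB7: ΔΔCt = (22.91−18.29) − (27.39−18.86) = 4.62 − 8.53 = -3.91; fold change = 2^3.91 = 15.032
ABCB6: ΔΔCt = (34.30−18.29) − (32.46−18.86) = 16.01 − 13.60 = 2.41; fold change = 2^-2.41 = 0.188
SOX7 has the largest |ΔΔCt| = 5.07.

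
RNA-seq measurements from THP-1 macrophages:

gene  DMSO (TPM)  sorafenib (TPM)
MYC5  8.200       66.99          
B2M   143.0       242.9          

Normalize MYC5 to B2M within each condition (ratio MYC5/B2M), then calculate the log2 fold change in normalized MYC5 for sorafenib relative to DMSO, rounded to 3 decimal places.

2.266

MYC5/B2M (DMSO) = 8.200 / 143.0 = 0.057343
MYC5/B2M (sorafenib) = 66.99 / 242.9 = 0.27579
Fold change = 0.27579 / 0.057343 = 4.8096
log2(4.8096) = 2.2659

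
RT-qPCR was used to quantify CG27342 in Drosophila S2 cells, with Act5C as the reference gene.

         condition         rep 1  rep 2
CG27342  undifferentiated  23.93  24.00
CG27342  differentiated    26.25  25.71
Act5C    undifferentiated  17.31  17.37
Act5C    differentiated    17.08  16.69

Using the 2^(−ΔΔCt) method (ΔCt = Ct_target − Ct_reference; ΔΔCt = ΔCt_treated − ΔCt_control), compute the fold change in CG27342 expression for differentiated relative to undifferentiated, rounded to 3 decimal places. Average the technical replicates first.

0.180

Mean Ct: CG27342 undifferentiated 23.965; CG27342 differentiated 25.980; Act5C undifferentiated 17.340; Act5C differentiated 16.885
ΔCt(undifferentiated) = 23.965 − 17.340 = 6.625
ΔCt(differentiated) = 25.980 − 16.885 = 9.095
ΔΔCt = 9.095 − 6.625 = 2.470
Fold change = 2^(−2.470) = 0.1805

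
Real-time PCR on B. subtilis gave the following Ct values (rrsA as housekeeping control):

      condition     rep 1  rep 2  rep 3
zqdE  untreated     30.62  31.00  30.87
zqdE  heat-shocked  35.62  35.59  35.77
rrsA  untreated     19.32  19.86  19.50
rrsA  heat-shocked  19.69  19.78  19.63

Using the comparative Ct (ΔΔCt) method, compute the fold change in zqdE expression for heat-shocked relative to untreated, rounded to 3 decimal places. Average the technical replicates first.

0.039

Mean Ct: zqdE untreated 30.830; zqdE heat-shocked 35.660; rrsA untreated 19.560; rrsA heat-shocked 19.700
ΔCt(untreated) = 30.830 − 19.560 = 11.270
ΔCt(heat-shocked) = 35.660 − 19.700 = 15.960
ΔΔCt = 15.960 − 11.270 = 4.690
Fold change = 2^(−4.690) = 0.0387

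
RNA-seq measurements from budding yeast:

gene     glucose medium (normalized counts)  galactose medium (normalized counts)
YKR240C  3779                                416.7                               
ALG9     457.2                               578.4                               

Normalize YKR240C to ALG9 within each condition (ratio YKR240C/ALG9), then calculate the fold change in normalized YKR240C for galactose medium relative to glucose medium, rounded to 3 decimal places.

YKR240C/ALG9 (glucose medium) = 3779 / 457.2 = 8.2655
YKR240C/ALG9 (galactose medium) = 416.7 / 578.4 = 0.72044
Fold change = 0.72044 / 8.2655 = 0.0872

0.087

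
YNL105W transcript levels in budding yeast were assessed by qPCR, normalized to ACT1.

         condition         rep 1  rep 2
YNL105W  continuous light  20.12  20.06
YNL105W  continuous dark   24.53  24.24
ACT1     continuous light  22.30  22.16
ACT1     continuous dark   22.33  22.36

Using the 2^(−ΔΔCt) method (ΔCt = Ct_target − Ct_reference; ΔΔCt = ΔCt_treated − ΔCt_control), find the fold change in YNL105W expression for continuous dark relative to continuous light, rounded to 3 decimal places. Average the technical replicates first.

Mean Ct: YNL105W continuous light 20.090; YNL105W continuous dark 24.385; ACT1 continuous light 22.230; ACT1 continuous dark 22.345
ΔCt(continuous light) = 20.090 − 22.230 = -2.140
ΔCt(continuous dark) = 24.385 − 22.345 = 2.040
ΔΔCt = 2.040 − (-2.140) = 4.180
Fold change = 2^(−4.180) = 0.0552

0.055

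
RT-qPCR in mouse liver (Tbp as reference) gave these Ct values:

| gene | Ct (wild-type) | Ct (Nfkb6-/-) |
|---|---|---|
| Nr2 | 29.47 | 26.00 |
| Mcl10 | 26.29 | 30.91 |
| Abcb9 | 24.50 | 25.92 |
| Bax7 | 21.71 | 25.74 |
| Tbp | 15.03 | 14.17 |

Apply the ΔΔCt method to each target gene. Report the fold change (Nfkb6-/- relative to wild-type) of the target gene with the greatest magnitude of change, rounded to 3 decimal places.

0.022

Nr2: ΔΔCt = (26.00−14.17) − (29.47−15.03) = 11.83 − 14.44 = -2.61; fold change = 2^2.61 = 6.105
Mcl10: ΔΔCt = (30.91−14.17) − (26.29−15.03) = 16.74 − 11.26 = 5.48; fold change = 2^-5.48 = 0.022
Abcb9: ΔΔCt = (25.92−14.17) − (24.50−15.03) = 11.75 − 9.47 = 2.28; fold change = 2^-2.28 = 0.206
Bax7: ΔΔCt = (25.74−14.17) − (21.71−15.03) = 11.57 − 6.68 = 4.89; fold change = 2^-4.89 = 0.034
Mcl10 has the largest |ΔΔCt| = 5.48.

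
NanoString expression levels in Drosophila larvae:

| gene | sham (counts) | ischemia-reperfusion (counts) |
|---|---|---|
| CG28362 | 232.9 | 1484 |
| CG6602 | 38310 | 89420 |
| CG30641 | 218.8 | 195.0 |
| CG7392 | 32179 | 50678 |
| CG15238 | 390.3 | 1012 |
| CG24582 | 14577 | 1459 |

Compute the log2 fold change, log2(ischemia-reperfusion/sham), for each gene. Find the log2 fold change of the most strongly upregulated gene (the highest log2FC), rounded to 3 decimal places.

log2(1484/232.9) = 2.672  (CG28362)
log2(89420/38310) = 1.223  (CG6602)
log2(195.0/218.8) = -0.166  (CG30641)
log2(50678/32179) = 0.655  (CG7392)
log2(1012/390.3) = 1.375  (CG15238)
log2(1459/14577) = -3.321  (CG24582)
CG28362 is most strongly upregulated.

2.672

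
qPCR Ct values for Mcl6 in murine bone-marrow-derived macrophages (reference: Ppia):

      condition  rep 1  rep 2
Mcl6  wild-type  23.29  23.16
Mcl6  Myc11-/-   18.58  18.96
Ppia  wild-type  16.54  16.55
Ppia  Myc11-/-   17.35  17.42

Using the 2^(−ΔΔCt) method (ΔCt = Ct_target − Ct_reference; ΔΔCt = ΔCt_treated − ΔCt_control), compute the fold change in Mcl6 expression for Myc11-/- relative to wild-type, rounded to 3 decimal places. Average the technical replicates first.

39.260

Mean Ct: Mcl6 wild-type 23.225; Mcl6 Myc11-/- 18.770; Ppia wild-type 16.545; Ppia Myc11-/- 17.385
ΔCt(wild-type) = 23.225 − 16.545 = 6.680
ΔCt(Myc11-/-) = 18.770 − 17.385 = 1.385
ΔΔCt = 1.385 − 6.680 = -5.295
Fold change = 2^(−(-5.295)) = 2^5.295 = 39.2603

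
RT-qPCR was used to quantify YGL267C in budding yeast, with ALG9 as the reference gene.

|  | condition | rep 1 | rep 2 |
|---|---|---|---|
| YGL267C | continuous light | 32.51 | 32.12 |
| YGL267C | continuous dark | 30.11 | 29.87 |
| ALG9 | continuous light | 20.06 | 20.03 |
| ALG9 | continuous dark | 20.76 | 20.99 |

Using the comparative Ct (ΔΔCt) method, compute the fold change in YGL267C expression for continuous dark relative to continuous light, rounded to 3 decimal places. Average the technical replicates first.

Mean Ct: YGL267C continuous light 32.315; YGL267C continuous dark 29.990; ALG9 continuous light 20.045; ALG9 continuous dark 20.875
ΔCt(continuous light) = 32.315 − 20.045 = 12.270
ΔCt(continuous dark) = 29.990 − 20.875 = 9.115
ΔΔCt = 9.115 − 12.270 = -3.155
Fold change = 2^(−(-3.155)) = 2^3.155 = 8.9074

8.907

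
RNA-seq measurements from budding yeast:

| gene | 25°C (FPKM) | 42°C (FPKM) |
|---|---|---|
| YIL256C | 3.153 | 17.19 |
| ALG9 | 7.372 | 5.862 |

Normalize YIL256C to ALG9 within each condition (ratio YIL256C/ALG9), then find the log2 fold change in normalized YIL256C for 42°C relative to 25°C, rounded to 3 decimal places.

2.777

YIL256C/ALG9 (25°C) = 3.153 / 7.372 = 0.4277
YIL256C/ALG9 (42°C) = 17.19 / 5.862 = 2.9324
Fold change = 2.9324 / 0.4277 = 6.8563
log2(6.8563) = 2.7774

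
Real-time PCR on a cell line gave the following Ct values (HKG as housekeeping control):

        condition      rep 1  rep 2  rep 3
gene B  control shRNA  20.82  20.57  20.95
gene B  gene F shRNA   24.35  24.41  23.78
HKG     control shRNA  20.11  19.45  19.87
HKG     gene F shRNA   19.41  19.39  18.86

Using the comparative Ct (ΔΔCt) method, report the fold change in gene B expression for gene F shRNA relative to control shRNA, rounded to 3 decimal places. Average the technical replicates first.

Mean Ct: gene B control shRNA 20.780; gene B gene F shRNA 24.180; HKG control shRNA 19.810; HKG gene F shRNA 19.220
ΔCt(control shRNA) = 20.780 − 19.810 = 0.970
ΔCt(gene F shRNA) = 24.180 − 19.220 = 4.960
ΔΔCt = 4.960 − 0.970 = 3.990
Fold change = 2^(−3.990) = 0.0629

0.063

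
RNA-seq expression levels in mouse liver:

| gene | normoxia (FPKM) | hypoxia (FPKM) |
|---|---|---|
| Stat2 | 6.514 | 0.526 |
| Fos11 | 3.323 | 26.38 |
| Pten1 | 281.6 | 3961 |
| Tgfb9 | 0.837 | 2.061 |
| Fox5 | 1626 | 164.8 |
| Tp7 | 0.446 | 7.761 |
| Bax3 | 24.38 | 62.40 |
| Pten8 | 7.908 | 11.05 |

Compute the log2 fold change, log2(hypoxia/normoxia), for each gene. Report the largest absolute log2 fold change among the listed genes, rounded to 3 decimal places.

log2(0.526/6.514) = -3.630  (Stat2)
log2(26.38/3.323) = 2.989  (Fos11)
log2(3961/281.6) = 3.814  (Pten1)
log2(2.061/0.837) = 1.300  (Tgfb9)
log2(164.8/1626) = -3.303  (Fox5)
log2(7.761/0.446) = 4.121  (Tp7)
log2(62.40/24.38) = 1.356  (Bax3)
log2(11.05/7.908) = 0.483  (Pten8)
The largest magnitude belongs to Tp7.

4.121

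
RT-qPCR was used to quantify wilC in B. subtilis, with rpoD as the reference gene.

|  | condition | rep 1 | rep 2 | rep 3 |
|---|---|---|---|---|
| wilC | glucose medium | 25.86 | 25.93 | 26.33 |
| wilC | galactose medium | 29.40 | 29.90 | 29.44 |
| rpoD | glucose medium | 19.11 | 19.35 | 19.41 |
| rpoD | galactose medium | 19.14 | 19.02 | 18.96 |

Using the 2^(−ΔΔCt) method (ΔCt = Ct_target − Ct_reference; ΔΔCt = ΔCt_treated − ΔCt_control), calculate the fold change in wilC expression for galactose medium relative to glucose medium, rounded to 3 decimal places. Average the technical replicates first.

0.072

Mean Ct: wilC glucose medium 26.040; wilC galactose medium 29.580; rpoD glucose medium 19.290; rpoD galactose medium 19.040
ΔCt(glucose medium) = 26.040 − 19.290 = 6.750
ΔCt(galactose medium) = 29.580 − 19.040 = 10.540
ΔΔCt = 10.540 − 6.750 = 3.790
Fold change = 2^(−3.790) = 0.0723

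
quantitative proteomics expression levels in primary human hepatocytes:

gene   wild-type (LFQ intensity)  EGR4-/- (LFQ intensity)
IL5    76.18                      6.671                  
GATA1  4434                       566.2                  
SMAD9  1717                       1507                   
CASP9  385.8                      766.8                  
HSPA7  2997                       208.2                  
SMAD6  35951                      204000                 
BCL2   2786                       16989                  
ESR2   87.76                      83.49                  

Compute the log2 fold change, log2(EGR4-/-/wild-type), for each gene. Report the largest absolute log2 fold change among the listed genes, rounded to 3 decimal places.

3.847

log2(6.671/76.18) = -3.513  (IL5)
log2(566.2/4434) = -2.969  (GATA1)
log2(1507/1717) = -0.188  (SMAD9)
log2(766.8/385.8) = 0.991  (CASP9)
log2(208.2/2997) = -3.847  (HSPA7)
log2(204000/35951) = 2.504  (SMAD6)
log2(16989/2786) = 2.608  (BCL2)
log2(83.49/87.76) = -0.072  (ESR2)
The largest magnitude belongs to HSPA7.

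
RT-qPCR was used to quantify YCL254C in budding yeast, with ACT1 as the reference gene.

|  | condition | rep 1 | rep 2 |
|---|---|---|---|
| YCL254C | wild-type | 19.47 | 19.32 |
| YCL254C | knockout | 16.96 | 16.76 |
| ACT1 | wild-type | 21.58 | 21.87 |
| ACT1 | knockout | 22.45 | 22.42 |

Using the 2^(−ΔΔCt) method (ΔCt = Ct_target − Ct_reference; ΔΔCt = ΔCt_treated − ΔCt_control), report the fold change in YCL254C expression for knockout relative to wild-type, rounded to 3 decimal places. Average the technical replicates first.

Mean Ct: YCL254C wild-type 19.395; YCL254C knockout 16.860; ACT1 wild-type 21.725; ACT1 knockout 22.435
ΔCt(wild-type) = 19.395 − 21.725 = -2.330
ΔCt(knockout) = 16.860 − 22.435 = -5.575
ΔΔCt = -5.575 − (-2.330) = -3.245
Fold change = 2^(−(-3.245)) = 2^3.245 = 9.4807

9.481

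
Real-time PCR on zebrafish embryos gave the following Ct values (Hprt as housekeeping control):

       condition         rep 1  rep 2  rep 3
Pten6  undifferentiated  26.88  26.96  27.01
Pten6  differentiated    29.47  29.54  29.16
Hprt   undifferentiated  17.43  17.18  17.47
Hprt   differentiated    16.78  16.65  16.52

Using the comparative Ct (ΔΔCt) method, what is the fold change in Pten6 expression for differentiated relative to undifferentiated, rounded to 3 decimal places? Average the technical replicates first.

Mean Ct: Pten6 undifferentiated 26.950; Pten6 differentiated 29.390; Hprt undifferentiated 17.360; Hprt differentiated 16.650
ΔCt(undifferentiated) = 26.950 − 17.360 = 9.590
ΔCt(differentiated) = 29.390 − 16.650 = 12.740
ΔΔCt = 12.740 − 9.590 = 3.150
Fold change = 2^(−3.150) = 0.1127

0.113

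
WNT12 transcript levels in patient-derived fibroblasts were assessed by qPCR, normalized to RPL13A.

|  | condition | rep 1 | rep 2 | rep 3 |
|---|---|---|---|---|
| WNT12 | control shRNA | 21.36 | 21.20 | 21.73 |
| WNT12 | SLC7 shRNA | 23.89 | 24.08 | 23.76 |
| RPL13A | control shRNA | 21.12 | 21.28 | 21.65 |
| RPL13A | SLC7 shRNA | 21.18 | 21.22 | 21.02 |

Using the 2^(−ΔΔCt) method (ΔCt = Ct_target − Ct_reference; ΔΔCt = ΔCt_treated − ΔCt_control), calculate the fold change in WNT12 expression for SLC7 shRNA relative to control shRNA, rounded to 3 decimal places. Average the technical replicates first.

0.155

Mean Ct: WNT12 control shRNA 21.430; WNT12 SLC7 shRNA 23.910; RPL13A control shRNA 21.350; RPL13A SLC7 shRNA 21.140
ΔCt(control shRNA) = 21.430 − 21.350 = 0.080
ΔCt(SLC7 shRNA) = 23.910 − 21.140 = 2.770
ΔΔCt = 2.770 − 0.080 = 2.690
Fold change = 2^(−2.690) = 0.1550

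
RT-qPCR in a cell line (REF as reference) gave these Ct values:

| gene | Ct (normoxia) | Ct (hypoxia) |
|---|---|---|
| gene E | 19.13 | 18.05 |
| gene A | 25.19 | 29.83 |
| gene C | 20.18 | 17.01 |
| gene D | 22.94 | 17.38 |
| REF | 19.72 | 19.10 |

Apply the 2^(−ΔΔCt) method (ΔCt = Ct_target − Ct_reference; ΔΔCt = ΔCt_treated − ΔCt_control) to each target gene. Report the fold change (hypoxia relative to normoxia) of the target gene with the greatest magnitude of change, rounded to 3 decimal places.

0.026

gene E: ΔΔCt = (18.05−19.10) − (19.13−19.72) = -1.05 − (-0.59) = -0.46; fold change = 2^0.46 = 1.376
gene A: ΔΔCt = (29.83−19.10) − (25.19−19.72) = 10.73 − 5.47 = 5.26; fold change = 2^-5.26 = 0.026
gene C: ΔΔCt = (17.01−19.10) − (20.18−19.72) = -2.09 − 0.46 = -2.55; fold change = 2^2.55 = 5.856
gene D: ΔΔCt = (17.38−19.10) − (22.94−19.72) = -1.72 − 3.22 = -4.94; fold change = 2^4.94 = 30.696
gene A has the largest |ΔΔCt| = 5.26.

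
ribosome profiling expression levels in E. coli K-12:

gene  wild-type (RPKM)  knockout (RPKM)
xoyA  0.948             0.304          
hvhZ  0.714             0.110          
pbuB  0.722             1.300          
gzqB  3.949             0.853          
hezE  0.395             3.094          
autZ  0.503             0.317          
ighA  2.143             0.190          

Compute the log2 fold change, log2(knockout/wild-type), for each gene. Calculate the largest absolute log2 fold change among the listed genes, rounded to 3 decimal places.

3.496

log2(0.304/0.948) = -1.641  (xoyA)
log2(0.110/0.714) = -2.698  (hvhZ)
log2(1.300/0.722) = 0.848  (pbuB)
log2(0.853/3.949) = -2.211  (gzqB)
log2(3.094/0.395) = 2.970  (hezE)
log2(0.317/0.503) = -0.666  (autZ)
log2(0.190/2.143) = -3.496  (ighA)
The largest magnitude belongs to ighA.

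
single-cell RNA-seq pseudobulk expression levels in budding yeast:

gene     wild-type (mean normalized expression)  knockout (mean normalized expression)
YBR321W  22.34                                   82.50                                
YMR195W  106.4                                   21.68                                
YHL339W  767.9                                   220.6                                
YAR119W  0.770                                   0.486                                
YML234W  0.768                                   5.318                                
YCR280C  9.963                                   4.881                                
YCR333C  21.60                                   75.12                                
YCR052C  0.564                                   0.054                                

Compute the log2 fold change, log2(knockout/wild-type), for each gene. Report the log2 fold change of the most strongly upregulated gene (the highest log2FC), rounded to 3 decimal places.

2.792

log2(82.50/22.34) = 1.885  (YBR321W)
log2(21.68/106.4) = -2.295  (YMR195W)
log2(220.6/767.9) = -1.799  (YHL339W)
log2(0.486/0.770) = -0.664  (YAR119W)
log2(5.318/0.768) = 2.792  (YML234W)
log2(4.881/9.963) = -1.029  (YCR280C)
log2(75.12/21.60) = 1.798  (YCR333C)
log2(0.054/0.564) = -3.385  (YCR052C)
YML234W is most strongly upregulated.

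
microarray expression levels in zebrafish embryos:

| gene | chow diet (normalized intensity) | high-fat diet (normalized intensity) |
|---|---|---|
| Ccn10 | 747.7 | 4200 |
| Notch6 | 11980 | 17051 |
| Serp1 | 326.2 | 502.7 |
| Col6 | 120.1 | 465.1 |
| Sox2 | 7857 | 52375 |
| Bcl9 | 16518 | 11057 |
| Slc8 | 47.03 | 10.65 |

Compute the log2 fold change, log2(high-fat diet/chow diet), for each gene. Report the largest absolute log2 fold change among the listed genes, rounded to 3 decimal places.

2.737

log2(4200/747.7) = 2.490  (Ccn10)
log2(17051/11980) = 0.509  (Notch6)
log2(502.7/326.2) = 0.624  (Serp1)
log2(465.1/120.1) = 1.953  (Col6)
log2(52375/7857) = 2.737  (Sox2)
log2(11057/16518) = -0.579  (Bcl9)
log2(10.65/47.03) = -2.143  (Slc8)
The largest magnitude belongs to Sox2.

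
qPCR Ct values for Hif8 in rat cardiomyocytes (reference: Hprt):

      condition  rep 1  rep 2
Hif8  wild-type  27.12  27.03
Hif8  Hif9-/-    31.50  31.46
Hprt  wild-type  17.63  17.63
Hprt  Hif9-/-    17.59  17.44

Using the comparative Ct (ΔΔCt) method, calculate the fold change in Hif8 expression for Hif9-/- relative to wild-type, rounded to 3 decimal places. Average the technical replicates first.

0.044

Mean Ct: Hif8 wild-type 27.075; Hif8 Hif9-/- 31.480; Hprt wild-type 17.630; Hprt Hif9-/- 17.515
ΔCt(wild-type) = 27.075 − 17.630 = 9.445
ΔCt(Hif9-/-) = 31.480 − 17.515 = 13.965
ΔΔCt = 13.965 − 9.445 = 4.520
Fold change = 2^(−4.520) = 0.0436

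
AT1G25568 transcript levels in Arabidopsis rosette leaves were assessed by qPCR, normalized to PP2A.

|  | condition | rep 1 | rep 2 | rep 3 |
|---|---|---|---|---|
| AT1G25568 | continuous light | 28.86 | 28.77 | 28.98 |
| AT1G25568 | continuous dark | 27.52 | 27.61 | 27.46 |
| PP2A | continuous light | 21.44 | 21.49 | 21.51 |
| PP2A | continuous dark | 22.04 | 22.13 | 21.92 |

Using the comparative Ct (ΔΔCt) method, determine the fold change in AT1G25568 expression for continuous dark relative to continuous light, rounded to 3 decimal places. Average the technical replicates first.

3.706

Mean Ct: AT1G25568 continuous light 28.870; AT1G25568 continuous dark 27.530; PP2A continuous light 21.480; PP2A continuous dark 22.030
ΔCt(continuous light) = 28.870 − 21.480 = 7.390
ΔCt(continuous dark) = 27.530 − 22.030 = 5.500
ΔΔCt = 5.500 − 7.390 = -1.890
Fold change = 2^(−(-1.890)) = 2^1.890 = 3.7064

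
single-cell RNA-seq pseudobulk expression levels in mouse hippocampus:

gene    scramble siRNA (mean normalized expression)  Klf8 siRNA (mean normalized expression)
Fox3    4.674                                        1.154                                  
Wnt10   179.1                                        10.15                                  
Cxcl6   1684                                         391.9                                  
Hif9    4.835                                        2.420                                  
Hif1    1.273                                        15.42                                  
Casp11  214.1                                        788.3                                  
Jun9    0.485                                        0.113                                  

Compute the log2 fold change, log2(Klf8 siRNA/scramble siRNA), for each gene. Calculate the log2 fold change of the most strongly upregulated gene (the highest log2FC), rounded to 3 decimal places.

3.598

log2(1.154/4.674) = -2.018  (Fox3)
log2(10.15/179.1) = -4.141  (Wnt10)
log2(391.9/1684) = -2.103  (Cxcl6)
log2(2.420/4.835) = -0.999  (Hif9)
log2(15.42/1.273) = 3.598  (Hif1)
log2(788.3/214.1) = 1.880  (Casp11)
log2(0.113/0.485) = -2.102  (Jun9)
Hif1 is most strongly upregulated.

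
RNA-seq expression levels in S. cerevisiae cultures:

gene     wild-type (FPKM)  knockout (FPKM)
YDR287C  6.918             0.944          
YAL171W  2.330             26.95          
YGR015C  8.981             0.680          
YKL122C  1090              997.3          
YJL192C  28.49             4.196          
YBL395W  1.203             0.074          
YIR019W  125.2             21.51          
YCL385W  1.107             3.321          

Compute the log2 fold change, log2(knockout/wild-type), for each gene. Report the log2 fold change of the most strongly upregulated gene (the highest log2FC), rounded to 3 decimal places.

3.532

log2(0.944/6.918) = -2.873  (YDR287C)
log2(26.95/2.330) = 3.532  (YAL171W)
log2(0.680/8.981) = -3.723  (YGR015C)
log2(997.3/1090) = -0.128  (YKL122C)
log2(4.196/28.49) = -2.763  (YJL192C)
log2(0.074/1.203) = -4.023  (YBL395W)
log2(21.51/125.2) = -2.541  (YIR019W)
log2(3.321/1.107) = 1.585  (YCL385W)
YAL171W is most strongly upregulated.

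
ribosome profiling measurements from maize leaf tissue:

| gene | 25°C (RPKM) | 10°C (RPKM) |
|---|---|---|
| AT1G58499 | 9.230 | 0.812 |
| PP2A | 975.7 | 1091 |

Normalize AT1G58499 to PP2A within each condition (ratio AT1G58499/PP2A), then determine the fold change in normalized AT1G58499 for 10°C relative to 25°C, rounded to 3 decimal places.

AT1G58499/PP2A (25°C) = 9.230 / 975.7 = 0.0094599
AT1G58499/PP2A (10°C) = 0.812 / 1091 = 0.00074427
Fold change = 0.00074427 / 0.0094599 = 0.0787

0.079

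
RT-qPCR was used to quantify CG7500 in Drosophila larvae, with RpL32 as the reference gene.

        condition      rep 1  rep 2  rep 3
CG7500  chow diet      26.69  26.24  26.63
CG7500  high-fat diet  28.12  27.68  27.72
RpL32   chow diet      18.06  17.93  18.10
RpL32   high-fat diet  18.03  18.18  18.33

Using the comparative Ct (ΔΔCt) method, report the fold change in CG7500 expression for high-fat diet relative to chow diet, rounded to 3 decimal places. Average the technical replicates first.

Mean Ct: CG7500 chow diet 26.520; CG7500 high-fat diet 27.840; RpL32 chow diet 18.030; RpL32 high-fat diet 18.180
ΔCt(chow diet) = 26.520 − 18.030 = 8.490
ΔCt(high-fat diet) = 27.840 − 18.180 = 9.660
ΔΔCt = 9.660 − 8.490 = 1.170
Fold change = 2^(−1.170) = 0.4444

0.444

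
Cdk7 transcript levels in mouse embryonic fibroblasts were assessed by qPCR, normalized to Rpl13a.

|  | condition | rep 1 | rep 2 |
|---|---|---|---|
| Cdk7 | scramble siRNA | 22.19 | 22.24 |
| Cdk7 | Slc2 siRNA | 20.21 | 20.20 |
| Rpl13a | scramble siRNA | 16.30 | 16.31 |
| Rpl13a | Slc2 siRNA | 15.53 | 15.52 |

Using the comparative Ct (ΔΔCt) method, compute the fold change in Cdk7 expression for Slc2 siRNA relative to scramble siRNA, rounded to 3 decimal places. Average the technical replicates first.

2.346

Mean Ct: Cdk7 scramble siRNA 22.215; Cdk7 Slc2 siRNA 20.205; Rpl13a scramble siRNA 16.305; Rpl13a Slc2 siRNA 15.525
ΔCt(scramble siRNA) = 22.215 − 16.305 = 5.910
ΔCt(Slc2 siRNA) = 20.205 − 15.525 = 4.680
ΔΔCt = 4.680 − 5.910 = -1.230
Fold change = 2^(−(-1.230)) = 2^1.230 = 2.3457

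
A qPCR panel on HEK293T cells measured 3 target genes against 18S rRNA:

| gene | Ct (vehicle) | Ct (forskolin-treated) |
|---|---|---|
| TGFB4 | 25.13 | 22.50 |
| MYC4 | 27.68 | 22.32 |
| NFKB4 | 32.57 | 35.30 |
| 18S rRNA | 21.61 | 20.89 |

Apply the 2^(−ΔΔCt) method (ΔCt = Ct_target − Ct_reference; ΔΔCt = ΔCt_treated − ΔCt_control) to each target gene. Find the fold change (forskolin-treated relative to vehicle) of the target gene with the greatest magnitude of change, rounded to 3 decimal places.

24.933

TGFB4: ΔΔCt = (22.50−20.89) − (25.13−21.61) = 1.61 − 3.52 = -1.91; fold change = 2^1.91 = 3.758
MYC4: ΔΔCt = (22.32−20.89) − (27.68−21.61) = 1.43 − 6.07 = -4.64; fold change = 2^4.64 = 24.933
NFKB4: ΔΔCt = (35.30−20.89) − (32.57−21.61) = 14.41 − 10.96 = 3.45; fold change = 2^-3.45 = 0.092
MYC4 has the largest |ΔΔCt| = 4.64.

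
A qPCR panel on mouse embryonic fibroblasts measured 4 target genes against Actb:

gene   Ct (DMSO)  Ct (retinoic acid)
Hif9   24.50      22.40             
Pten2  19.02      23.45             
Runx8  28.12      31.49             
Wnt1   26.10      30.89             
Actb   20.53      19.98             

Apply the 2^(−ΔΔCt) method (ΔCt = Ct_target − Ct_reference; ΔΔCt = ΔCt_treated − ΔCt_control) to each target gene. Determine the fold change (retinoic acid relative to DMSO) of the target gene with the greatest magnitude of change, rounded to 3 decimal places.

0.025

Hif9: ΔΔCt = (22.40−19.98) − (24.50−20.53) = 2.42 − 3.97 = -1.55; fold change = 2^1.55 = 2.928
Pten2: ΔΔCt = (23.45−19.98) − (19.02−20.53) = 3.47 − (-1.51) = 4.98; fold change = 2^-4.98 = 0.032
Runx8: ΔΔCt = (31.49−19.98) − (28.12−20.53) = 11.51 − 7.59 = 3.92; fold change = 2^-3.92 = 0.066
Wnt1: ΔΔCt = (30.89−19.98) − (26.10−20.53) = 10.91 − 5.57 = 5.34; fold change = 2^-5.34 = 0.025
Wnt1 has the largest |ΔΔCt| = 5.34.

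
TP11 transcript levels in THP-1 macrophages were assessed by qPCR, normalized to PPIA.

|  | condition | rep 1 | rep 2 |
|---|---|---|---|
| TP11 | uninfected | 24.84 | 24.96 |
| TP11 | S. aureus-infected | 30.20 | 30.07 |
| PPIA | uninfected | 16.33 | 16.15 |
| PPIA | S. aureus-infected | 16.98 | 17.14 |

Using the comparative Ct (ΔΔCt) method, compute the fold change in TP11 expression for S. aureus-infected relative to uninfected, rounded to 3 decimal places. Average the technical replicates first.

Mean Ct: TP11 uninfected 24.900; TP11 S. aureus-infected 30.135; PPIA uninfected 16.240; PPIA S. aureus-infected 17.060
ΔCt(uninfected) = 24.900 − 16.240 = 8.660
ΔCt(S. aureus-infected) = 30.135 − 17.060 = 13.075
ΔΔCt = 13.075 − 8.660 = 4.415
Fold change = 2^(−4.415) = 0.0469

0.047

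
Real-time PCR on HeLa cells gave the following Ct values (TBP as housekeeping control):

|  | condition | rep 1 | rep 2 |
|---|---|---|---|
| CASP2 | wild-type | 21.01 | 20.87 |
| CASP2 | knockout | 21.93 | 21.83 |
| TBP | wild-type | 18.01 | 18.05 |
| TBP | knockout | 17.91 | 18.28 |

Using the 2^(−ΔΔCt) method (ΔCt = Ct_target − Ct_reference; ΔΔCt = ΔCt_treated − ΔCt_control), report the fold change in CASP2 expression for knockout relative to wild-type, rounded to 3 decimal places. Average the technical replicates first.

Mean Ct: CASP2 wild-type 20.940; CASP2 knockout 21.880; TBP wild-type 18.030; TBP knockout 18.095
ΔCt(wild-type) = 20.940 − 18.030 = 2.910
ΔCt(knockout) = 21.880 − 18.095 = 3.785
ΔΔCt = 3.785 − 2.910 = 0.875
Fold change = 2^(−0.875) = 0.5453

0.545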